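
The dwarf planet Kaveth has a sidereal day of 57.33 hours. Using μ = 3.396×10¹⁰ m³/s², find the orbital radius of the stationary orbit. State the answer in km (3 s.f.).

r_sync ≈ 3320 km

T = 57.33 hours = 2.064×10⁵ s.
A synchronous orbit has period T, so by Kepler's third law a = (μT²/4π²)^(1/3).
μT²/4π² = 3.396×10¹⁰ × (2.064×10⁵)² / 39.48 = 3.664×10¹⁹ m³.
a = 3.321×10⁶ m = 3321.4 km.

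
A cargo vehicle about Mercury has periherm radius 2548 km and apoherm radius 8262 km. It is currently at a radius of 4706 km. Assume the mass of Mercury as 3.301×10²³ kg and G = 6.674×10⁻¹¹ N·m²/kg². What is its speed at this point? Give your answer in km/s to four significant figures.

v ≈ 2.299 km/s

μ = GM = 6.674×10⁻¹¹ × 3.301×10²³ = 2.203×10¹³ m³/s².
Semi-major axis a = (r_p + r_a)/2 = 5405.0 km = 5.405×10⁶ m.
Vis-viva: v² = μ(2/r − 1/a) = 2.203×10¹³ × (4.250×10⁻⁷ − 1.850×10⁻⁷) = 5.287×10⁶ m²/s².
v = 2299 m/s = 2.299 km/s.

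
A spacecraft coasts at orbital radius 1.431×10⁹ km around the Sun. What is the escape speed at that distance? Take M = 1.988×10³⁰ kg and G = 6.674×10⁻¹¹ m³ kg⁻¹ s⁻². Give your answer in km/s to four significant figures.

v_esc ≈ 13.62 km/s

μ = GM = 6.674×10⁻¹¹ × 1.988×10³⁰ = 1.327×10²⁰ m³/s².
r = 1.431×10⁹ km = 1.431×10¹² m.
Escape speed v_esc = √(2μ/r) = √(2 × 1.327×10²⁰ / 1.431×10¹²) = √(1.854×10⁸) = 13620 m/s.
= 13.62 km/s.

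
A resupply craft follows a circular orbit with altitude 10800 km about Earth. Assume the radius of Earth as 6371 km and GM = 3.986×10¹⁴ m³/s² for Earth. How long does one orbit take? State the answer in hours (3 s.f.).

T ≈ 6.22 hours

r = 6371 + 10800 = 17171 km = 1.7171×10⁷ m.
Kepler's third law: T = 2π√(r³/μ) = 2π√((1.717×10⁷)³ / 3.986×10¹⁴).
r³/μ = 1.270×10⁷ s², so T = 2π × 3.564×10³ = 2.239×10⁴ s.
Converting: 2.239×10⁴ s ÷ 3600 = 6.220 hours.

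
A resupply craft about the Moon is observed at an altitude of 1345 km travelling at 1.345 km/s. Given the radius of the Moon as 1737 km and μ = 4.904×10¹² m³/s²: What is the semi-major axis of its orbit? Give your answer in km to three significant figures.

r = 1737 + 1345 = 3082.0 km = 3.082×10⁶ m.
Vis-viva rearranged: 1/a = 2/r − v²/μ = 6.489×10⁻⁷ − 3.689×10⁻⁷ = 2.800×10⁻⁷ m⁻¹.
a = 3.571×10⁶ m = 3570.9 km.

a ≈ 3570 km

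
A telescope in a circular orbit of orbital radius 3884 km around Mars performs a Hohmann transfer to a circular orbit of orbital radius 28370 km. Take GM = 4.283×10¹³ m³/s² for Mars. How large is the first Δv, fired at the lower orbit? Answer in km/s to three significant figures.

r₁ = 3884 km = 3.884×10⁶ m.
r₂ = 28370 km = 2.837×10⁷ m.
Transfer ellipse a_t = (r₁ + r₂)/2 = 1.613×10⁷ m.
At r₁: circular v_c1 = √(μ/r₁) = 3321 m/s; transfer-periapsis v_p = √[μ(2/r₁ − 1/a_t)] = 4404 m/s.
Δv₁ = v_p − v_c1 = 1084 m/s.
= 1.084 km/s.

Δv ≈ 1.08 km/s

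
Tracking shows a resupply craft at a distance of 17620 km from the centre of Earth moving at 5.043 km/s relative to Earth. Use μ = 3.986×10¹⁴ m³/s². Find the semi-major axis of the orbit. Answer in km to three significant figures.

r = 1.762×10⁷ m.
Specific orbital energy ε = v²/2 − μ/r = (5043)²/2 − 3.986×10¹⁴/1.762×10⁷ = -9.906×10⁶ J/kg.
Since ε = −μ/(2a), a = −μ/(2ε) = 2.012×10⁷ m = 20119 km.

a ≈ 20100 km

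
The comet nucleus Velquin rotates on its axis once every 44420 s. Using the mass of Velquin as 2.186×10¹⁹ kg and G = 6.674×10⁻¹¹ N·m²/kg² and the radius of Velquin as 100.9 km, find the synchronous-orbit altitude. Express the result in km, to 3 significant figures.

μ = GM = 6.674×10⁻¹¹ × 2.186×10¹⁹ = 1.459×10⁹ m³/s².
A synchronous orbit has period T, so by Kepler's third law a = (μT²/4π²)^(1/3).
μT²/4π² = 1.459×10⁹ × (4.442×10⁴)² / 39.48 = 7.292×10¹⁶ m³.
a = 4.178×10⁵ m = 417.78 km.
Altitude h = a − R = 417.78 − 100.9 = 316.88 km.

h_sync ≈ 317 km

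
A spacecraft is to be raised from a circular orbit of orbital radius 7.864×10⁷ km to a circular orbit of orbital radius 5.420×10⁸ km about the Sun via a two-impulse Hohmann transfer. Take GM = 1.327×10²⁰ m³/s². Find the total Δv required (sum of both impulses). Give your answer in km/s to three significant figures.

Δv_total ≈ 21.0 km/s

r₁ = 7.864×10⁷ km = 7.864×10¹⁰ m.
r₂ = 5.420×10⁸ km = 5.420×10¹¹ m.
Transfer ellipse a_t = (r₁ + r₂)/2 = 3.103×10¹¹ m.
At r₁: circular v_c1 = √(μ/r₁) = 41080 m/s; transfer-perihelion v_p = √[μ(2/r₁ − 1/a_t)] = 54290 m/s.
Δv₁ = v_p − v_c1 = 13210 m/s.
At r₂: circular v_c2 = √(μ/r₂) = 15650 m/s; transfer-aphelion v_a = √[μ(2/r₂ − 1/a_t)] = 7877 m/s.
Δv₂ = v_c2 − v_a = 7770 m/s.
Total Δv = Δv₁ + Δv₂ = 20980 m/s = 20.98 km/s.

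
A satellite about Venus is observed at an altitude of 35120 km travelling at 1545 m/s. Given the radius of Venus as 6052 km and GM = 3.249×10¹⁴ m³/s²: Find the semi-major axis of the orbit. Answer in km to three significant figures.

a ≈ 24300 km

r = 6052 + 35120 = 41172 km = 4.117×10⁷ m.
Vis-viva rearranged: 1/a = 2/r − v²/μ = 4.858×10⁻⁸ − 7.347×10⁻⁹ = 4.123×10⁻⁸ m⁻¹.
a = 2.425×10⁷ m = 24254 km.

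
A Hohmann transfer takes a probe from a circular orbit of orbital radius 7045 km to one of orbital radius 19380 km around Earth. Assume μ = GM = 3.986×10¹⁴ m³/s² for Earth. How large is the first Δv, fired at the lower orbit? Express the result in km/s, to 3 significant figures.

r₁ = 7045 km = 7.045×10⁶ m.
r₂ = 19380 km = 1.938×10⁷ m.
Transfer ellipse a_t = (r₁ + r₂)/2 = 1.321×10⁷ m.
At r₁: circular v_c1 = √(μ/r₁) = 7522 m/s; transfer-perigee v_p = √[μ(2/r₁ − 1/a_t)] = 9110 m/s.
Δv₁ = v_p − v_c1 = 1588 m/s.
= 1.588 km/s.

Δv ≈ 1.59 km/s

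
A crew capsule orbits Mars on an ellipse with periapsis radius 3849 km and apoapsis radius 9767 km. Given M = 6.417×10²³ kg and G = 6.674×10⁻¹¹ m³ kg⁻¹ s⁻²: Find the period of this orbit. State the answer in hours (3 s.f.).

T ≈ 4.74 hours

μ = GM = 6.674×10⁻¹¹ × 6.417×10²³ = 4.283×10¹³ m³/s².
Semi-major axis a = (r_p + r_a)/2 = (3849.0 + 9767.0)/2 = 6808.0 km = 6.808×10⁶ m.
By Kepler's third law T = 2π√(a³/μ) = 2π × 2.714×10³ = 1.705×10⁴ s.
= 4.737 hours.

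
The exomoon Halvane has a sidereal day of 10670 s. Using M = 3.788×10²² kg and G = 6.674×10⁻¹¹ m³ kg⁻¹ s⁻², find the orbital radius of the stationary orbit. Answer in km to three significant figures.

μ = GM = 6.674×10⁻¹¹ × 3.788×10²² = 2.528×10¹² m³/s².
A synchronous orbit has period T, so by Kepler's third law a = (μT²/4π²)^(1/3).
μT²/4π² = 2.528×10¹² × (1.067×10⁴)² / 39.48 = 7.291×10¹⁸ m³.
a = 1.939×10⁶ m = 1939.0 km.

r_sync ≈ 1940 km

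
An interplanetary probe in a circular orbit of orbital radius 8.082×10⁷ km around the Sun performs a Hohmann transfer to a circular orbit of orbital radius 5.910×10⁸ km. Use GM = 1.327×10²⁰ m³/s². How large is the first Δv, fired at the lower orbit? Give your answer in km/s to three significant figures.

r₁ = 8.082×10⁷ km = 8.082×10¹⁰ m.
r₂ = 5.910×10⁸ km = 5.910×10¹¹ m.
Transfer ellipse a_t = (r₁ + r₂)/2 = 3.359×10¹¹ m.
At r₁: circular v_c1 = √(μ/r₁) = 40520 m/s; transfer-perihelion v_p = √[μ(2/r₁ − 1/a_t)] = 53750 m/s.
Δv₁ = v_p − v_c1 = 13230 m/s.
= 13.23 km/s.

Δv ≈ 13.2 km/s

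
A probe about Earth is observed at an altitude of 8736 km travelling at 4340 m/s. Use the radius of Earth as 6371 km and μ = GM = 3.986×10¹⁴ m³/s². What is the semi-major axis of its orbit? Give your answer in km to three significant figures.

r = 6371 + 8736 = 15107 km = 1.511×10⁷ m.
Vis-viva rearranged: 1/a = 2/r − v²/μ = 1.324×10⁻⁷ − 4.725×10⁻⁸ = 8.513×10⁻⁸ m⁻¹.
a = 1.175×10⁷ m = 11746 km.

a ≈ 11700 km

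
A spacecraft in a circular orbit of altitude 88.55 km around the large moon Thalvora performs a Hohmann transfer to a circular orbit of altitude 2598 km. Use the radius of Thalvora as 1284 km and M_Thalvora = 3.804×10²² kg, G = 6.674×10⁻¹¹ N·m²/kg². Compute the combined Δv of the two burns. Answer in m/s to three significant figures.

μ = GM = 6.674×10⁻¹¹ × 3.804×10²² = 2.539×10¹² m³/s².
r₁ = 1284 + 88.55 = 1372.5 km = 1.3726×10⁶ m.
r₂ = 1284 + 2598 = 3882.0 km = 3.8820×10⁶ m.
Transfer ellipse a_t = (r₁ + r₂)/2 = 2.627×10⁶ m.
At r₁: circular v_c1 = √(μ/r₁) = 1360 m/s; transfer-periapsis v_p = √[μ(2/r₁ − 1/a_t)] = 1653 m/s.
Δv₁ = v_p − v_c1 = 293.2 m/s.
At r₂: circular v_c2 = √(μ/r₂) = 808.7 m/s; transfer-apoapsis v_a = √[μ(2/r₂ − 1/a_t)] = 584.5 m/s.
Δv₂ = v_c2 − v_a = 224.2 m/s.
Total Δv = Δv₁ + Δv₂ = 517.3 m/s.

Δv_total ≈ 517 m/s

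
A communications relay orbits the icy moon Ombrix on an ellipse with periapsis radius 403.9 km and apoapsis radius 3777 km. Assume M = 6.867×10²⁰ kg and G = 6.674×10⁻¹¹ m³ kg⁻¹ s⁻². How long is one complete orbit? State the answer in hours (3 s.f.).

T ≈ 24.6 hours

μ = GM = 6.674×10⁻¹¹ × 6.867×10²⁰ = 4.583×10¹⁰ m³/s².
Semi-major axis a = (r_p + r_a)/2 = (403.90 + 3777.0)/2 = 2090.4 km = 2.090×10⁶ m.
By Kepler's third law T = 2π√(a³/μ) = 2π × 1.412×10⁴ = 8.871×10⁴ s.
= 24.64 hours.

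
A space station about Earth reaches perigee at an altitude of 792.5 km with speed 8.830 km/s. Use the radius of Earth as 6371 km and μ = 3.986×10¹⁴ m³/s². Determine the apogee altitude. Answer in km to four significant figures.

apogee altitude ≈ 10390 km

r_p = 6371 + 792.5 = 7163.5 km = 7.164×10⁶ m.
Specific energy ε = v²/2 − μ/r = -1.666×10⁷ J/kg, so a = −μ/(2ε) = 1.196×10⁷ m.
The apsides satisfy r_p + r_a = 2a, so the apogee radius is 2a − r_p = 1.676×10⁷ m = 16764 km.
Apogee altitude = 16764 − 6371 = 10393 km.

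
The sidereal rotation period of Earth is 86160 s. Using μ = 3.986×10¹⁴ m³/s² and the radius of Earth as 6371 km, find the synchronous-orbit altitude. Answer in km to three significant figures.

h_sync ≈ 35800 km

A synchronous orbit has period T, so by Kepler's third law a = (μT²/4π²)^(1/3).
μT²/4π² = 3.986×10¹⁴ × (8.616×10⁴)² / 39.48 = 7.495×10²² m³.
a = 4.216×10⁷ m = 42163 km.
Altitude h = a − R = 42163 − 6371 = 35792 km.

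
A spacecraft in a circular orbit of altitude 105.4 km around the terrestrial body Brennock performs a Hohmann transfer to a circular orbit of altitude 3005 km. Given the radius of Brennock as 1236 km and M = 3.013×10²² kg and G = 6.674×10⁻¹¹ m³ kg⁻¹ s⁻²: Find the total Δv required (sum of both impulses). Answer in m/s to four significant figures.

μ = GM = 6.674×10⁻¹¹ × 3.013×10²² = 2.011×10¹² m³/s².
r₁ = 1236 + 105.4 = 1341.4 km = 1.3414×10⁶ m.
r₂ = 1236 + 3005 = 4241.0 km = 4.2410×10⁶ m.
Transfer ellipse a_t = (r₁ + r₂)/2 = 2.791×10⁶ m.
At r₁: circular v_c1 = √(μ/r₁) = 1224 m/s; transfer-periapsis v_p = √[μ(2/r₁ − 1/a_t)] = 1509 m/s.
Δv₁ = v_p − v_c1 = 284.8 m/s.
At r₂: circular v_c2 = √(μ/r₂) = 688.6 m/s; transfer-apoapsis v_a = √[μ(2/r₂ − 1/a_t)] = 477.4 m/s.
Δv₂ = v_c2 − v_a = 211.2 m/s.
Total Δv = Δv₁ + Δv₂ = 496.1 m/s.

Δv_total ≈ 496.1 m/s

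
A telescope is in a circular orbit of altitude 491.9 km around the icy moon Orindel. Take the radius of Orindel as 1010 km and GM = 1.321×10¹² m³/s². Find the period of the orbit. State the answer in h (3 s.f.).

T ≈ 2.80 h

r = 1010 + 491.9 = 1501.9 km = 1.5019×10⁶ m.
Kepler's third law: T = 2π√(r³/μ) = 2π√((1.502×10⁶)³ / 1.321×10¹²).
r³/μ = 2.565×10⁶ s², so T = 2π × 1.601×10³ = 1.006×10⁴ s.
Converting: 1.006×10⁴ s ÷ 3600 = 2.795 h.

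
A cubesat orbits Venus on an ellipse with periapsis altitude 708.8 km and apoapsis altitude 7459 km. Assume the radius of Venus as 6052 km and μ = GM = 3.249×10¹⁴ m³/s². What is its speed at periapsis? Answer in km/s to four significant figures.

r_p = 6052 + 708.8 = 6760.8 km = 6.7608×10⁶ m.
r_a = 6052 + 7459 = 13511 km = 1.3511×10⁷ m.
Semi-major axis a = (r_p + r_a)/2 = 10136 km = 1.014×10⁷ m.
Vis-viva: v² = μ(2/r − 1/a) = 3.249×10¹⁴ × (2.958×10⁻⁷ − 9.866×10⁻⁸) = 6.406×10⁷ m²/s².
v = 8004 m/s = 8.004 km/s.

v ≈ 8.004 km/s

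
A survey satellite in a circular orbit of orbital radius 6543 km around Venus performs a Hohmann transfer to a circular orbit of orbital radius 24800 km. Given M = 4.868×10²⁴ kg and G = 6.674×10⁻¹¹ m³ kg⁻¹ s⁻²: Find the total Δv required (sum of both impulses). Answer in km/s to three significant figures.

Δv_total ≈ 3.10 km/s

μ = GM = 6.674×10⁻¹¹ × 4.868×10²⁴ = 3.249×10¹⁴ m³/s².
r₁ = 6543 km = 6.543×10⁶ m.
r₂ = 24800 km = 2.480×10⁷ m.
Transfer ellipse a_t = (r₁ + r₂)/2 = 1.567×10⁷ m.
At r₁: circular v_c1 = √(μ/r₁) = 7047 m/s; transfer-periapsis v_p = √[μ(2/r₁ − 1/a_t)] = 8864 m/s.
Δv₁ = v_p − v_c1 = 1818 m/s.
At r₂: circular v_c2 = √(μ/r₂) = 3619 m/s; transfer-apoapsis v_a = √[μ(2/r₂ − 1/a_t)] = 2339 m/s.
Δv₂ = v_c2 − v_a = 1281 m/s.
Total Δv = Δv₁ + Δv₂ = 3099 m/s = 3.099 km/s.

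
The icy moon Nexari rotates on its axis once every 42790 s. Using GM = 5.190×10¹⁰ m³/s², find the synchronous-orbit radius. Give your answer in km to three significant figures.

A synchronous orbit has period T, so by Kepler's third law a = (μT²/4π²)^(1/3).
μT²/4π² = 5.190×10¹⁰ × (4.279×10⁴)² / 39.48 = 2.407×10¹⁸ m³.
a = 1.340×10⁶ m = 1340.2 km.

r_sync ≈ 1340 km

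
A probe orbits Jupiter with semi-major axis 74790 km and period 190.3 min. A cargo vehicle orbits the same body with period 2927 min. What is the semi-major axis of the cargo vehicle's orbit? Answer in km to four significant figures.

a₂ ≈ 4.626×10⁵ km

Kepler's third law: a³ ∝ T², so a₂ = a₁ (T₂/T₁)^(2/3).
T₂/T₁ = 15.38, (T₂/T₁)^(2/3) = 6.185.
a₂ = 74790 × 6.185 = 4.626×10⁵ km.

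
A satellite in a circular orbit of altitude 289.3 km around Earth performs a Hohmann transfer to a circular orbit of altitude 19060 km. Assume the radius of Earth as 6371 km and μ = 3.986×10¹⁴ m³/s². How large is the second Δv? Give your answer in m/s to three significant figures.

r₁ = 6371 + 289.3 = 6660.3 km = 6.6603×10⁶ m.
r₂ = 6371 + 19060 = 25431 km = 2.5431×10⁷ m.
Transfer ellipse a_t = (r₁ + r₂)/2 = 1.605×10⁷ m.
At r₁: circular v_c1 = √(μ/r₁) = 7736 m/s; transfer-perigee v_p = √[μ(2/r₁ − 1/a_t)] = 9739 m/s.
At r₂: circular v_c2 = √(μ/r₂) = 3959 m/s; transfer-apogee v_a = √[μ(2/r₂ − 1/a_t)] = 2551 m/s.
Δv₂ = v_c2 − v_a = 1408 m/s.

Δv ≈ 1410 m/s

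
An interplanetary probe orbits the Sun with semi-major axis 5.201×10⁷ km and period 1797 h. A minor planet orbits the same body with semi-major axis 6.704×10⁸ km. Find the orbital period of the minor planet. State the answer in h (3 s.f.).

T₂ ≈ 83200 h

Kepler's third law: T² ∝ a³, so T₂ = T₁ (a₂/a₁)^(3/2).
a₂/a₁ = 12.89, (a₂/a₁)^(3/2) = 46.28.
T₂ = 1797 × 46.28 = 83160 h.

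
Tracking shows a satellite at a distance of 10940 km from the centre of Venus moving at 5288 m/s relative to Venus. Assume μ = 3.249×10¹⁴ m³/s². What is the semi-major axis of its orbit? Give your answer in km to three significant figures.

r = 1.094×10⁷ m.
Vis-viva rearranged: 1/a = 2/r − v²/μ = 1.828×10⁻⁷ − 8.607×10⁻⁸ = 9.675×10⁻⁸ m⁻¹.
a = 1.034×10⁷ m = 10336 km.

a ≈ 10300 km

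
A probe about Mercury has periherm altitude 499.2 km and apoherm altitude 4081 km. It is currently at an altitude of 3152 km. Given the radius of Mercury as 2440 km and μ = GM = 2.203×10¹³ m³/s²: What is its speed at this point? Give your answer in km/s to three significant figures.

r_p = 2440 + 499.2 = 2939.2 km = 2.9392×10⁶ m.
r_a = 2440 + 4081 = 6521.0 km = 6.5210×10⁶ m.
r = 2440 + 3152 = 5592.0 km = 5.592×10⁶ m.
Semi-major axis a = (r_p + r_a)/2 = 4730.1 km = 4.730×10⁶ m.
Vis-viva: v² = μ(2/r − 1/a) = 2.203×10¹³ × (3.577×10⁻⁷ − 2.114×10⁻⁷) = 3.222×10⁶ m²/s².
v = 1795 m/s = 1.795 km/s.

v ≈ 1.79 km/s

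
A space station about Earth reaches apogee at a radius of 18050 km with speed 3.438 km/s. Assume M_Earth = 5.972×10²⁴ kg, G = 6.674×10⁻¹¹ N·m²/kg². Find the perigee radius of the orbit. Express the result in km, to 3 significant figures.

μ = GM = 6.674×10⁻¹¹ × 5.972×10²⁴ = 3.986×10¹⁴ m³/s².
r_a = 1.805×10⁷ m.
Specific energy ε = v²/2 − μ/r = -1.617×10⁷ J/kg, so a = −μ/(2ε) = 1.232×10⁷ m.
The apsides satisfy r_p + r_a = 2a, so the perigee radius is 2a − r_a = 6.596×10⁶ m = 6596.4 km.

perigee radius ≈ 6600 km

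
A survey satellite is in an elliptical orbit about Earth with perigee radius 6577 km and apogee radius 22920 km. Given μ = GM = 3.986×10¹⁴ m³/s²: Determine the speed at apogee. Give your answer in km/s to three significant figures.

v ≈ 2.78 km/s

Semi-major axis a = (r_p + r_a)/2 = 14748 km = 1.475×10⁷ m.
Vis-viva: v² = μ(2/r − 1/a) = 3.986×10¹⁴ × (8.726×10⁻⁸ − 6.780×10⁻⁸) = 7.755×10⁶ m²/s².
v = 2785 m/s = 2.785 km/s.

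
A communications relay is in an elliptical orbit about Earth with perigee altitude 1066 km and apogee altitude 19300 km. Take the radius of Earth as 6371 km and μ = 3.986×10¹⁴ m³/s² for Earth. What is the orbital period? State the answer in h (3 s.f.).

T ≈ 5.89 h

r_p = 6371 + 1066 = 7437.0 km = 7.4370×10⁶ m.
r_a = 6371 + 19300 = 25671 km = 2.5671×10⁷ m.
Semi-major axis a = (r_p + r_a)/2 = (7437.0 + 25671)/2 = 16554 km = 1.655×10⁷ m.
By Kepler's third law T = 2π√(a³/μ) = 2π × 3.374×10³ = 2.120×10⁴ s.
= 5.888 h.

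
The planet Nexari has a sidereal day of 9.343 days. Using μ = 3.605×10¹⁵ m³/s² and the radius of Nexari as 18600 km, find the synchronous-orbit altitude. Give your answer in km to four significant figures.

T = 9.343 days = 8.072×10⁵ s.
A synchronous orbit has period T, so by Kepler's third law a = (μT²/4π²)^(1/3).
μT²/4π² = 3.605×10¹⁵ × (8.072×10⁵)² / 39.48 = 5.950×10²⁵ m³.
a = 3.904×10⁸ m = 3.9040×10⁵ km.
Altitude h = a − R = 3.9040×10⁵ − 18600 = 3.7180×10⁵ km.

h_sync ≈ 3.718×10⁵ km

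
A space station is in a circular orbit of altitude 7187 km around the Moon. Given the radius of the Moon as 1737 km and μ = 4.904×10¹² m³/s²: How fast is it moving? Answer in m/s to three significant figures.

r = 1737 + 7187 = 8924.0 km = 8.9240×10⁶ m.
For a circular orbit v = √(μ/r) = √(4.904×10¹² / 8.924×10⁶) = √(5.495×10⁵) = 741.3 m/s.

v ≈ 741 m/s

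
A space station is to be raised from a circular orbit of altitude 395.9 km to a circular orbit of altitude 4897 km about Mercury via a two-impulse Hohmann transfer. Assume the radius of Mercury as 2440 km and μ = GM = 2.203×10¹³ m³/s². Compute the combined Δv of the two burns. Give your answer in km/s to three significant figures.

r₁ = 2440 + 395.9 = 2835.9 km = 2.8359×10⁶ m.
r₂ = 2440 + 4897 = 7337.0 km = 7.3370×10⁶ m.
Transfer ellipse a_t = (r₁ + r₂)/2 = 5.086×10⁶ m.
At r₁: circular v_c1 = √(μ/r₁) = 2787 m/s; transfer-periherm v_p = √[μ(2/r₁ − 1/a_t)] = 3347 m/s.
Δv₁ = v_p − v_c1 = 560.3 m/s.
At r₂: circular v_c2 = √(μ/r₂) = 1733 m/s; transfer-apoherm v_a = √[μ(2/r₂ − 1/a_t)] = 1294 m/s.
Δv₂ = v_c2 − v_a = 438.9 m/s.
Total Δv = Δv₁ + Δv₂ = 999.2 m/s = 0.9992 km/s.

Δv_total ≈ 0.999 km/s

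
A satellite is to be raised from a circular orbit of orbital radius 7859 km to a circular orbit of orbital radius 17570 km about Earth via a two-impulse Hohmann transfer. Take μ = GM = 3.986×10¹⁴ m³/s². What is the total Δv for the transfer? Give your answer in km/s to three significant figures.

Δv_total ≈ 2.27 km/s

r₁ = 7859 km = 7.859×10⁶ m.
r₂ = 17570 km = 1.757×10⁷ m.
Transfer ellipse a_t = (r₁ + r₂)/2 = 1.271×10⁷ m.
At r₁: circular v_c1 = √(μ/r₁) = 7122 m/s; transfer-perigee v_p = √[μ(2/r₁ − 1/a_t)] = 8372 m/s.
Δv₁ = v_p − v_c1 = 1250 m/s.
At r₂: circular v_c2 = √(μ/r₂) = 4763 m/s; transfer-apogee v_a = √[μ(2/r₂ − 1/a_t)] = 3745 m/s.
Δv₂ = v_c2 − v_a = 1018 m/s.
Total Δv = Δv₁ + Δv₂ = 2268 m/s = 2.268 km/s.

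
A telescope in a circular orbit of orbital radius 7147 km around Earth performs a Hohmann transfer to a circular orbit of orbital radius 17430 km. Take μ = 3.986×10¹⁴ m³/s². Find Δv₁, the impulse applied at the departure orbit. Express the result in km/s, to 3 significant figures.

r₁ = 7147 km = 7.147×10⁶ m.
r₂ = 17430 km = 1.743×10⁷ m.
Transfer ellipse a_t = (r₁ + r₂)/2 = 1.229×10⁷ m.
At r₁: circular v_c1 = √(μ/r₁) = 7468 m/s; transfer-perigee v_p = √[μ(2/r₁ − 1/a_t)] = 8894 m/s.
Δv₁ = v_p − v_c1 = 1426 m/s.
= 1.426 km/s.

Δv ≈ 1.43 km/s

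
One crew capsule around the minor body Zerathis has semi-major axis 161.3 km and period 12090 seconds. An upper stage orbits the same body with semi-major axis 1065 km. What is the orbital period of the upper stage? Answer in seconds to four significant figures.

T₂ ≈ 2.051×10⁵ seconds

Kepler's third law: T² ∝ a³, so T₂ = T₁ (a₂/a₁)^(3/2).
a₂/a₁ = 6.603, (a₂/a₁)^(3/2) = 16.97.
T₂ = 12090 × 16.97 = 2.051×10⁵ seconds.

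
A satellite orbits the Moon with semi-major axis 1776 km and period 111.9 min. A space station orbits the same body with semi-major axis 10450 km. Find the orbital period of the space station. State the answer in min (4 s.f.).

Kepler's third law: T² ∝ a³, so T₂ = T₁ (a₂/a₁)^(3/2).
a₂/a₁ = 5.884, (a₂/a₁)^(3/2) = 14.27.
T₂ = 111.9 × 14.27 = 1597 min.

T₂ ≈ 1597 min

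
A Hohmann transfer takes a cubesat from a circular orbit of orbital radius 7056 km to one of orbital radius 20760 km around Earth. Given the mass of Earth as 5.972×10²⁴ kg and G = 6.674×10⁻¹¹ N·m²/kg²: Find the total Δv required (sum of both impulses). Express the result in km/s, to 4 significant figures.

μ = GM = 6.674×10⁻¹¹ × 5.972×10²⁴ = 3.986×10¹⁴ m³/s².
r₁ = 7056 km = 7.056×10⁶ m.
r₂ = 20760 km = 2.076×10⁷ m.
Transfer ellipse a_t = (r₁ + r₂)/2 = 1.391×10⁷ m.
At r₁: circular v_c1 = √(μ/r₁) = 7516 m/s; transfer-perigee v_p = √[μ(2/r₁ − 1/a_t)] = 9182 m/s.
Δv₁ = v_p − v_c1 = 1667 m/s.
At r₂: circular v_c2 = √(μ/r₂) = 4382 m/s; transfer-apogee v_a = √[μ(2/r₂ − 1/a_t)] = 3121 m/s.
Δv₂ = v_c2 − v_a = 1261 m/s.
Total Δv = Δv₁ + Δv₂ = 2927 m/s = 2.927 km/s.

Δv_total ≈ 2.927 km/s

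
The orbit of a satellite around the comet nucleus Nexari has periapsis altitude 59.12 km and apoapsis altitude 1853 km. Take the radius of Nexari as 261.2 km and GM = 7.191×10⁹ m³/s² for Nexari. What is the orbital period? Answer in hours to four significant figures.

r_p = 261.2 + 59.12 = 320.32 km = 3.2032×10⁵ m.
r_a = 261.2 + 1853 = 2114.2 km = 2.1142×10⁶ m.
Semi-major axis a = (r_p + r_a)/2 = (320.32 + 2114.2)/2 = 1217.3 km = 1.217×10⁶ m.
By Kepler's third law T = 2π√(a³/μ) = 2π × 1.584×10⁴ = 9.951×10⁴ s.
= 27.64 hours.

T ≈ 27.64 hours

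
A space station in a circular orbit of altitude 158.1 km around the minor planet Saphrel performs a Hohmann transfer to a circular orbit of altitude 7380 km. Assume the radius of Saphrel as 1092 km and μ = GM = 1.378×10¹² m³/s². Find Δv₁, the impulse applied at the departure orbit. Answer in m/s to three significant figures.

r₁ = 1092 + 158.1 = 1250.1 km = 1.2501×10⁶ m.
r₂ = 1092 + 7380 = 8472.0 km = 8.4720×10⁶ m.
Transfer ellipse a_t = (r₁ + r₂)/2 = 4.861×10⁶ m.
At r₁: circular v_c1 = √(μ/r₁) = 1050 m/s; transfer-periapsis v_p = √[μ(2/r₁ − 1/a_t)] = 1386 m/s.
Δv₁ = v_p − v_c1 = 336.1 m/s.

Δv ≈ 336 m/s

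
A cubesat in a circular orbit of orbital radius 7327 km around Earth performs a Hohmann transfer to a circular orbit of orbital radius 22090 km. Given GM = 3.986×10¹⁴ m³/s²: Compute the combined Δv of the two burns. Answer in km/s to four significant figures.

r₁ = 7327 km = 7.327×10⁶ m.
r₂ = 22090 km = 2.209×10⁷ m.
Transfer ellipse a_t = (r₁ + r₂)/2 = 1.471×10⁷ m.
At r₁: circular v_c1 = √(μ/r₁) = 7376 m/s; transfer-perigee v_p = √[μ(2/r₁ − 1/a_t)] = 9039 m/s.
Δv₁ = v_p − v_c1 = 1663 m/s.
At r₂: circular v_c2 = √(μ/r₂) = 4248 m/s; transfer-apogee v_a = √[μ(2/r₂ − 1/a_t)] = 2998 m/s.
Δv₂ = v_c2 − v_a = 1250 m/s.
Total Δv = Δv₁ + Δv₂ = 2913 m/s = 2.913 km/s.

Δv_total ≈ 2.913 km/s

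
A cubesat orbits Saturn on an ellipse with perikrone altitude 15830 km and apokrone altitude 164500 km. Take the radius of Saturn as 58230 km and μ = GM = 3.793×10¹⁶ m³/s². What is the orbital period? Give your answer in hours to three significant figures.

r_p = 58230 + 15830 = 74060 km = 7.4060×10⁷ m.
r_a = 58230 + 164500 = 222730 km = 2.2273×10⁸ m.
Semi-major axis a = (r_p + r_a)/2 = (74060 + 2.2273×10⁵)/2 = 1.4840×10⁵ km = 1.484×10⁸ m.
By Kepler's third law T = 2π√(a³/μ) = 2π × 9.282×10³ = 5.832×10⁴ s.
= 16.20 hours.

T ≈ 16.2 hours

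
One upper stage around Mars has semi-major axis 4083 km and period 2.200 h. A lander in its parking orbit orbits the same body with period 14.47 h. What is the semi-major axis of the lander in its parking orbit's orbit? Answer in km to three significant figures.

a₂ ≈ 14300 km

Kepler's third law: a³ ∝ T², so a₂ = a₁ (T₂/T₁)^(2/3).
T₂/T₁ = 6.577, (T₂/T₁)^(2/3) = 3.510.
a₂ = 4083 × 3.510 = 14330 km.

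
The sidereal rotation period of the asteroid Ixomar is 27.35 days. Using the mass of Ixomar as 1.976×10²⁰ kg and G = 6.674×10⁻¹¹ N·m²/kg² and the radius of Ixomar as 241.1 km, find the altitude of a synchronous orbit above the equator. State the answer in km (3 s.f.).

h_sync ≈ 12100 km

μ = GM = 6.674×10⁻¹¹ × 1.976×10²⁰ = 1.319×10¹⁰ m³/s².
T = 27.35 days = 2.363×10⁶ s.
A synchronous orbit has period T, so by Kepler's third law a = (μT²/4π²)^(1/3).
μT²/4π² = 1.319×10¹⁰ × (2.363×10⁶)² / 39.48 = 1.865×10²¹ m³.
a = 1.231×10⁷ m = 12310 km.
Altitude h = a − R = 12310 − 241.1 = 12069 km.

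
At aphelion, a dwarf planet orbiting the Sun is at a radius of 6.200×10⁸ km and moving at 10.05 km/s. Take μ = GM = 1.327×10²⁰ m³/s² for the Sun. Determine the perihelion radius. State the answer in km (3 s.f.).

perihelion radius ≈ 1.91×10⁸ km

r_a = 6.200×10¹¹ m.
Specific energy ε = v²/2 − μ/r = -1.635×10⁸ J/kg, so a = −μ/(2ε) = 4.057×10¹¹ m.
The apsides satisfy r_p + r_a = 2a, so the perihelion radius is 2a − r_a = 1.915×10¹¹ m = 1.9147×10⁸ km.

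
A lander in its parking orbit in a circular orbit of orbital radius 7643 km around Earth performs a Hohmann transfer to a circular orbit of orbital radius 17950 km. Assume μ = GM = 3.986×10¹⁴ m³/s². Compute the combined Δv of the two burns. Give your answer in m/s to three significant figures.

Δv_total ≈ 2400 m/s

r₁ = 7643 km = 7.643×10⁶ m.
r₂ = 17950 km = 1.795×10⁷ m.
Transfer ellipse a_t = (r₁ + r₂)/2 = 1.280×10⁷ m.
At r₁: circular v_c1 = √(μ/r₁) = 7222 m/s; transfer-perigee v_p = √[μ(2/r₁ − 1/a_t)] = 8553 m/s.
Δv₁ = v_p − v_c1 = 1331 m/s.
At r₂: circular v_c2 = √(μ/r₂) = 4712 m/s; transfer-apogee v_a = √[μ(2/r₂ − 1/a_t)] = 3642 m/s.
Δv₂ = v_c2 − v_a = 1070 m/s.
Total Δv = Δv₁ + Δv₂ = 2402 m/s.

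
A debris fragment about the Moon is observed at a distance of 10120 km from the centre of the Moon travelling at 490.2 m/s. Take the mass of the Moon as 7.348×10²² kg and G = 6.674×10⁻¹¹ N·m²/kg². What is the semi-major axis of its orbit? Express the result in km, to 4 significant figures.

a ≈ 6728 km

μ = GM = 6.674×10⁻¹¹ × 7.348×10²² = 4.904×10¹² m³/s².
r = 1.012×10⁷ m.
Specific orbital energy ε = v²/2 − μ/r = (490.2)²/2 − 4.904×10¹²/1.012×10⁷ = -3.644×10⁵ J/kg.
Since ε = −μ/(2a), a = −μ/(2ε) = 6.728×10⁶ m = 6728.2 km.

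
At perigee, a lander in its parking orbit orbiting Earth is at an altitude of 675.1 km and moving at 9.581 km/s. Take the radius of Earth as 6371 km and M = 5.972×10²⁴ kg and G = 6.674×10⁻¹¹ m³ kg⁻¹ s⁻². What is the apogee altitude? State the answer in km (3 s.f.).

apogee altitude ≈ 23900 km

μ = GM = 6.674×10⁻¹¹ × 5.972×10²⁴ = 3.986×10¹⁴ m³/s².
r_p = 6371 + 675.1 = 7046.1 km = 7.046×10⁶ m.
Specific energy ε = v²/2 − μ/r = -1.067×10⁷ J/kg, so a = −μ/(2ε) = 1.868×10⁷ m.
The apsides satisfy r_p + r_a = 2a, so the apogee radius is 2a − r_p = 3.031×10⁷ m = 30314 km.
Apogee altitude = 30314 − 6371 = 23943 km.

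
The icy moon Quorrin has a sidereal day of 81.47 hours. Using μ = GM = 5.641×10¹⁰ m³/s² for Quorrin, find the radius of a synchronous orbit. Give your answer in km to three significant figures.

r_sync ≈ 4970 km

T = 81.47 hours = 2.933×10⁵ s.
A synchronous orbit has period T, so by Kepler's third law a = (μT²/4π²)^(1/3).
μT²/4π² = 5.641×10¹⁰ × (2.933×10⁵)² / 39.48 = 1.229×10²⁰ m³.
a = 4.972×10⁶ m = 4972.0 km.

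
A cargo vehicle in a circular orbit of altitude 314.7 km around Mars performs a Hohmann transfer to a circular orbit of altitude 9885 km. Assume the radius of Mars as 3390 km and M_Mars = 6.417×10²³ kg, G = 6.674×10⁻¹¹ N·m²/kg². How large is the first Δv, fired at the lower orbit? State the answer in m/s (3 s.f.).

Δv ≈ 852 m/s

μ = GM = 6.674×10⁻¹¹ × 6.417×10²³ = 4.283×10¹³ m³/s².
r₁ = 3390 + 314.7 = 3704.7 km = 3.7047×10⁶ m.
r₂ = 3390 + 9885 = 13275 km = 1.3275×10⁷ m.
Transfer ellipse a_t = (r₁ + r₂)/2 = 8.490×10⁶ m.
At r₁: circular v_c1 = √(μ/r₁) = 3400 m/s; transfer-periapsis v_p = √[μ(2/r₁ − 1/a_t)] = 4252 m/s.
Δv₁ = v_p − v_c1 = 851.5 m/s.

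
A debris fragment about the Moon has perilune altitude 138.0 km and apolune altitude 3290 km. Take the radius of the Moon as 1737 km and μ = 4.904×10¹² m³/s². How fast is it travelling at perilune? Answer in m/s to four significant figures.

v ≈ 1952 m/s

r_p = 1737 + 138.0 = 1875.0 km = 1.8750×10⁶ m.
r_a = 1737 + 3290 = 5027.0 km = 5.0270×10⁶ m.
Semi-major axis a = (r_p + r_a)/2 = 3451.0 km = 3.451×10⁶ m.
Vis-viva: v² = μ(2/r − 1/a) = 4.904×10¹² × (1.067×10⁻⁶ − 2.898×10⁻⁷) = 3.810×10⁶ m²/s².
v = 1952 m/s.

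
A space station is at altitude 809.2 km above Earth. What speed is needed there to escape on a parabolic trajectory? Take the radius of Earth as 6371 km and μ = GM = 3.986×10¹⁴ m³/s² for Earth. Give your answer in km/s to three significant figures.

v_esc ≈ 10.5 km/s

r = 6371 + 809.2 = 7180.2 km = 7.1802×10⁶ m.
Escape speed v_esc = √(2μ/r) = √(2 × 3.986×10¹⁴ / 7.180×10⁶) = √(1.110×10⁸) = 10540 m/s.
= 10.54 km/s.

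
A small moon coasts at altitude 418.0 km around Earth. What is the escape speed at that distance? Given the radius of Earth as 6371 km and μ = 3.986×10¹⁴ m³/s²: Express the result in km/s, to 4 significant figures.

r = 6371 + 418.0 = 6789.0 km = 6.7890×10⁶ m.
Escape speed v_esc = √(2μ/r) = √(2 × 3.986×10¹⁴ / 6.789×10⁶) = √(1.174×10⁸) = 10840 m/s.
= 10.84 km/s.

v_esc ≈ 10.84 km/s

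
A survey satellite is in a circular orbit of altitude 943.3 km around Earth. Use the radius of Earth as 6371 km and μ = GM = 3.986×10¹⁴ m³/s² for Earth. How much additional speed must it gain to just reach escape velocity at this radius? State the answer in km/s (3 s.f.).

r = 6371 + 943.3 = 7314.3 km = 7.3143×10⁶ m.
Circular speed v_c = √(μ/r) = 7382 m/s.
Escape speed v_esc = √(2μ/r) = √2 × v_c = 10440 m/s.
Δv = v_esc − v_c = 3058 m/s = 3.058 km/s.

Δv ≈ 3.06 km/s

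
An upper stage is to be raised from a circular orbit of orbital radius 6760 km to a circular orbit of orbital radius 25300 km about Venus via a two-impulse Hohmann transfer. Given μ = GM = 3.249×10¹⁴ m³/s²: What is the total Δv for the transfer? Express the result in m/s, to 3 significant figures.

Δv_total ≈ 3030 m/s

r₁ = 6760 km = 6.760×10⁶ m.
r₂ = 25300 km = 2.530×10⁷ m.
Transfer ellipse a_t = (r₁ + r₂)/2 = 1.603×10⁷ m.
At r₁: circular v_c1 = √(μ/r₁) = 6933 m/s; transfer-periapsis v_p = √[μ(2/r₁ − 1/a_t)] = 8710 m/s.
Δv₁ = v_p − v_c1 = 1777 m/s.
At r₂: circular v_c2 = √(μ/r₂) = 3584 m/s; transfer-apoapsis v_a = √[μ(2/r₂ − 1/a_t)] = 2327 m/s.
Δv₂ = v_c2 − v_a = 1256 m/s.
Total Δv = Δv₁ + Δv₂ = 3033 m/s.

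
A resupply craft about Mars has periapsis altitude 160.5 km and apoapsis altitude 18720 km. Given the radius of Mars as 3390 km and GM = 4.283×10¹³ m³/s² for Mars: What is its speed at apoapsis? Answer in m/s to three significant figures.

v ≈ 732 m/s

r_p = 3390 + 160.5 = 3550.5 km = 3.5505×10⁶ m.
r_a = 3390 + 18720 = 22110 km = 2.2110×10⁷ m.
Semi-major axis a = (r_p + r_a)/2 = 12830 km = 1.283×10⁷ m.
Vis-viva: v² = μ(2/r − 1/a) = 4.283×10¹³ × (9.046×10⁻⁸ − 7.794×10⁻⁸) = 5.361×10⁵ m²/s².
v = 732.2 m/s.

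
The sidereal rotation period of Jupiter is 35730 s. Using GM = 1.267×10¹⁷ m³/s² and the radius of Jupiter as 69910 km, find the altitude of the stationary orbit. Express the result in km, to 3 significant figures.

h_sync ≈ 90100 km

A synchronous orbit has period T, so by Kepler's third law a = (μT²/4π²)^(1/3).
μT²/4π² = 1.267×10¹⁷ × (3.573×10⁴)² / 39.48 = 4.097×10²⁴ m³.
a = 1.600×10⁸ m = 1.6002×10⁵ km.
Altitude h = a − R = 1.6002×10⁵ − 69910 = 90105 km.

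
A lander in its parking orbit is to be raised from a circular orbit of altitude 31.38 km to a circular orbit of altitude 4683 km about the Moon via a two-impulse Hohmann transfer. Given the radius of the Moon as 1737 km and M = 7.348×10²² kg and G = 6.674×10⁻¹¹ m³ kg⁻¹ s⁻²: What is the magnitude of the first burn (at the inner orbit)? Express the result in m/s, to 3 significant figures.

Δv ≈ 420 m/s

μ = GM = 6.674×10⁻¹¹ × 7.348×10²² = 4.904×10¹² m³/s².
r₁ = 1737 + 31.38 = 1768.4 km = 1.7684×10⁶ m.
r₂ = 1737 + 4683 = 6420.0 km = 6.4200×10⁶ m.
Transfer ellipse a_t = (r₁ + r₂)/2 = 4.094×10⁶ m.
At r₁: circular v_c1 = √(μ/r₁) = 1665 m/s; transfer-perilune v_p = √[μ(2/r₁ − 1/a_t)] = 2085 m/s.
Δv₁ = v_p − v_c1 = 420.0 m/s.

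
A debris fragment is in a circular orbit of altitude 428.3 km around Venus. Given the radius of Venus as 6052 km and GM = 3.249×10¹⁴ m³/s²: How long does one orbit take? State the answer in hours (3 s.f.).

r = 6052 + 428.3 = 6480.3 km = 6.4803×10⁶ m.
Kepler's third law: T = 2π√(r³/μ) = 2π√((6.480×10⁶)³ / 3.249×10¹⁴).
r³/μ = 8.376×10⁵ s², so T = 2π × 9.152×10² = 5.750×10³ s.
Converting: 5.750×10³ s ÷ 3600 = 1.597 hours.

T ≈ 1.60 hours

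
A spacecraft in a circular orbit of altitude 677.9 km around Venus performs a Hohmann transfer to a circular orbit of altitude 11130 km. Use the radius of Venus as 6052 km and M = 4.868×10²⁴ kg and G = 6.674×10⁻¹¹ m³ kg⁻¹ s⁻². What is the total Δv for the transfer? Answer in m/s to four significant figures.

Δv_total ≈ 2467 m/s

μ = GM = 6.674×10⁻¹¹ × 4.868×10²⁴ = 3.249×10¹⁴ m³/s².
r₁ = 6052 + 677.9 = 6729.9 km = 6.7299×10⁶ m.
r₂ = 6052 + 11130 = 17182 km = 1.7182×10⁷ m.
Transfer ellipse a_t = (r₁ + r₂)/2 = 1.196×10⁷ m.
At r₁: circular v_c1 = √(μ/r₁) = 6948 m/s; transfer-periapsis v_p = √[μ(2/r₁ − 1/a_t)] = 8329 m/s.
Δv₁ = v_p − v_c1 = 1381 m/s.
At r₂: circular v_c2 = √(μ/r₂) = 4348 m/s; transfer-apoapsis v_a = √[μ(2/r₂ − 1/a_t)] = 3262 m/s.
Δv₂ = v_c2 − v_a = 1086 m/s.
Total Δv = Δv₁ + Δv₂ = 2467 m/s.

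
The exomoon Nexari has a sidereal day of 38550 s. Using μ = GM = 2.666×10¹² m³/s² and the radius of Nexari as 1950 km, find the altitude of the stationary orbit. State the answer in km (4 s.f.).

h_sync ≈ 2697 km

A synchronous orbit has period T, so by Kepler's third law a = (μT²/4π²)^(1/3).
μT²/4π² = 2.666×10¹² × (3.855×10⁴)² / 39.48 = 1.004×10²⁰ m³.
a = 4.647×10⁶ m = 4647.1 km.
Altitude h = a − R = 4647.1 − 1950 = 2697.1 km.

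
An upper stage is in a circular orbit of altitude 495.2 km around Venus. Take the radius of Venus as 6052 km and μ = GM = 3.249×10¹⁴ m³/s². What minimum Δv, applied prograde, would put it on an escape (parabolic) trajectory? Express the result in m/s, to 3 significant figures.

r = 6052 + 495.2 = 6547.2 km = 6.5472×10⁶ m.
Circular speed v_c = √(μ/r) = 7044 m/s.
Escape speed v_esc = √(2μ/r) = √2 × v_c = 9962 m/s.
Δv = v_esc − v_c = 2918 m/s.

Δv ≈ 2920 m/s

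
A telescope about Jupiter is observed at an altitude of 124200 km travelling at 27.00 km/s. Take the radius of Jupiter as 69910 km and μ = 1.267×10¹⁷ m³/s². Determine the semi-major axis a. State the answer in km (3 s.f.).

a ≈ 2.20×10⁵ km

r = 69910 + 124200 = 1.9411×10⁵ km = 1.941×10⁸ m.
Specific orbital energy ε = v²/2 − μ/r = (27000)²/2 − 1.267×10¹⁷/1.941×10⁸ = -2.882×10⁸ J/kg.
Since ε = −μ/(2a), a = −μ/(2ε) = 2.198×10⁸ m = 2.1980×10⁵ km.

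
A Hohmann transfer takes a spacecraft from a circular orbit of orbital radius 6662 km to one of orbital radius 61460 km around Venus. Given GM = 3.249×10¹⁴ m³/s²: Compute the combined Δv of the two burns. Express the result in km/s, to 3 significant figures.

Δv_total ≈ 3.68 km/s

r₁ = 6662 km = 6.662×10⁶ m.
r₂ = 61460 km = 6.146×10⁷ m.
Transfer ellipse a_t = (r₁ + r₂)/2 = 3.406×10⁷ m.
At r₁: circular v_c1 = √(μ/r₁) = 6983 m/s; transfer-periapsis v_p = √[μ(2/r₁ − 1/a_t)] = 9381 m/s.
Δv₁ = v_p − v_c1 = 2397 m/s.
At r₂: circular v_c2 = √(μ/r₂) = 2299 m/s; transfer-apoapsis v_a = √[μ(2/r₂ − 1/a_t)] = 1017 m/s.
Δv₂ = v_c2 − v_a = 1282 m/s.
Total Δv = Δv₁ + Δv₂ = 3680 m/s = 3.680 km/s.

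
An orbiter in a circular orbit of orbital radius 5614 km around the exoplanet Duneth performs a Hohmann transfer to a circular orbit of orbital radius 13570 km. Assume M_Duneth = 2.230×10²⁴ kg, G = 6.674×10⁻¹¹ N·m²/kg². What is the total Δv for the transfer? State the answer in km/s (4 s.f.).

Δv_total ≈ 1.753 km/s

μ = GM = 6.674×10⁻¹¹ × 2.230×10²⁴ = 1.488×10¹⁴ m³/s².
r₁ = 5614 km = 5.614×10⁶ m.
r₂ = 13570 km = 1.357×10⁷ m.
Transfer ellipse a_t = (r₁ + r₂)/2 = 9.592×10⁶ m.
At r₁: circular v_c1 = √(μ/r₁) = 5149 m/s; transfer-periapsis v_p = √[μ(2/r₁ − 1/a_t)] = 6124 m/s.
Δv₁ = v_p − v_c1 = 975.3 m/s.
At r₂: circular v_c2 = √(μ/r₂) = 3312 m/s; transfer-apoapsis v_a = √[μ(2/r₂ − 1/a_t)] = 2534 m/s.
Δv₂ = v_c2 − v_a = 778.1 m/s.
Total Δv = Δv₁ + Δv₂ = 1753 m/s = 1.753 km/s.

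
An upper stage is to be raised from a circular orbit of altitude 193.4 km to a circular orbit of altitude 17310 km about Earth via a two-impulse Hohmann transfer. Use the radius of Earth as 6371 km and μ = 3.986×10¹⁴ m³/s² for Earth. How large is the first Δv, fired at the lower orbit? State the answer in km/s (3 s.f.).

r₁ = 6371 + 193.4 = 6564.4 km = 6.5644×10⁶ m.
r₂ = 6371 + 17310 = 23681 km = 2.3681×10⁷ m.
Transfer ellipse a_t = (r₁ + r₂)/2 = 1.512×10⁷ m.
At r₁: circular v_c1 = √(μ/r₁) = 7792 m/s; transfer-perigee v_p = √[μ(2/r₁ − 1/a_t)] = 9751 m/s.
Δv₁ = v_p − v_c1 = 1959 m/s.
= 1.959 km/s.

Δv ≈ 1.96 km/s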